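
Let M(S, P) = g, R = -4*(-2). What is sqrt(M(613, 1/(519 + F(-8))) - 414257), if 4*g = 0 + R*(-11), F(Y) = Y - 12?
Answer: 3*I*sqrt(46031) ≈ 643.65*I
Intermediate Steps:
R = 8
F(Y) = -12 + Y
g = -22 (g = (0 + 8*(-11))/4 = (0 - 88)/4 = (1/4)*(-88) = -22)
M(S, P) = -22
sqrt(M(613, 1/(519 + F(-8))) - 414257) = sqrt(-22 - 414257) = sqrt(-414279) = 3*I*sqrt(46031)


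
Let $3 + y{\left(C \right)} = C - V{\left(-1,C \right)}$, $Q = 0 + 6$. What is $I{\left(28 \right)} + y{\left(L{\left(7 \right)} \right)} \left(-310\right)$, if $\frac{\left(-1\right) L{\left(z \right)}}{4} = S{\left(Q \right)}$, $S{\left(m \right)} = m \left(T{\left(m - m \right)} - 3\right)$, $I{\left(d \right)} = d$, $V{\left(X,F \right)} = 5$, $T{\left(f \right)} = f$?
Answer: $-19812$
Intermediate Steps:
$Q = 6$
$S{\left(m \right)} = - 3 m$ ($S{\left(m \right)} = m \left(\left(m - m\right) - 3\right) = m \left(0 - 3\right) = m \left(-3\right) = - 3 m$)
$L{\left(z \right)} = 72$ ($L{\left(z \right)} = - 4 \left(\left(-3\right) 6\right) = \left(-4\right) \left(-18\right) = 72$)
$y{\left(C \right)} = -8 + C$ ($y{\left(C \right)} = -3 + \left(C - 5\right) = -3 + \left(-5 + C\right) = -8 + C$)
$I{\left(28 \right)} + y{\left(L{\left(7 \right)} \right)} \left(-310\right) = 28 + \left(-8 + 72\right) \left(-310\right) = 28 + 64 \left(-310\right) = 28 - 19840 = -19812$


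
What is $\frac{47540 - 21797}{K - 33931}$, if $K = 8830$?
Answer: $- \frac{8581}{8367} \approx -1.0256$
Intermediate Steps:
$\frac{47540 - 21797}{K - 33931} = \frac{47540 - 21797}{8830 - 33931} = \frac{25743}{-25101} = 25743 \left(- \frac{1}{25101}\right) = - \frac{8581}{8367}$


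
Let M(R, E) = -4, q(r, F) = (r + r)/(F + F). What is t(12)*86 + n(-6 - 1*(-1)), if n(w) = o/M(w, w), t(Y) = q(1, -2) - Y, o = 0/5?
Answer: -1075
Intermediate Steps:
q(r, F) = r/F (q(r, F) = (2*r)/((2*F)) = (2*r)*(1/(2*F)) = r/F)
o = 0 (o = 0*(1/5) = 0)
t(Y) = -1/2 - Y (t(Y) = 1/(-2) - Y = 1*(-1/2) - Y = -1/2 - Y)
n(w) = 0 (n(w) = 0/(-4) = 0*(-1/4) = 0)
t(12)*86 + n(-6 - 1*(-1)) = (-1/2 - 1*12)*86 + 0 = (-1/2 - 12)*86 + 0 = -25/2*86 + 0 = -1075 + 0 = -1075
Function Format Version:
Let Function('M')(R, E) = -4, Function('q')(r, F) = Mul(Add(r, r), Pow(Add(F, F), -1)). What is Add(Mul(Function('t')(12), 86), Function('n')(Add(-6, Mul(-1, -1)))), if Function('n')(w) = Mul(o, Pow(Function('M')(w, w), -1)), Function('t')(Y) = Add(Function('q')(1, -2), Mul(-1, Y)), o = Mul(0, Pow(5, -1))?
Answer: -1075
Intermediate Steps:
Function('q')(r, F) = Mul(r, Pow(F, -1)) (Function('q')(r, F) = Mul(Mul(2, r), Pow(Mul(2, F), -1)) = Mul(Mul(2, r), Mul(Rational(1, 2), Pow(F, -1))) = Mul(r, Pow(F, -1)))
o = 0 (o = Mul(0, Rational(1, 5)) = 0)
Function('t')(Y) = Add(Rational(-1, 2), Mul(-1, Y)) (Function('t')(Y) = Add(Mul(1, Pow(-2, -1)), Mul(-1, Y)) = Add(Mul(1, Rational(-1, 2)), Mul(-1, Y)) = Add(Rational(-1, 2), Mul(-1, Y)))
Function('n')(w) = 0 (Function('n')(w) = Mul(0, Pow(-4, -1)) = Mul(0, Rational(-1, 4)) = 0)
Add(Mul(Function('t')(12), 86), Function('n')(Add(-6, Mul(-1, -1)))) = Add(Mul(Add(Rational(-1, 2), Mul(-1, 12)), 86), 0) = Add(Mul(Add(Rational(-1, 2), -12), 86), 0) = Add(Mul(Rational(-25, 2), 86), 0) = Add(-1075, 0) = -1075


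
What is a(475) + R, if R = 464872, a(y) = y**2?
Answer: 690497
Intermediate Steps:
a(475) + R = 475**2 + 464872 = 225625 + 464872 = 690497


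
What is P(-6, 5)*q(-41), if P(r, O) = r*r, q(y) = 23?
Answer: 828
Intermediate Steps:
P(r, O) = r²
P(-6, 5)*q(-41) = (-6)²*23 = 36*23 = 828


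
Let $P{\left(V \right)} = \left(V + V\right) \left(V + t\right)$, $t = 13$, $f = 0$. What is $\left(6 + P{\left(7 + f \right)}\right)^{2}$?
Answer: $81796$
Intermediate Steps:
$P{\left(V \right)} = 2 V \left(13 + V\right)$ ($P{\left(V \right)} = \left(V + V\right) \left(V + 13\right) = 2 V \left(13 + V\right)$)
$\left(6 + P{\left(7 + f \right)}\right)^{2} = \left(6 + 2 \left(7 + 0\right) \left(13 + \left(7 + 0\right)\right)\right)^{2} = \left(6 + 2 \cdot 7 \left(13 + 7\right)\right)^{2} = \left(6 + 2 \cdot 7 \cdot 20\right)^{2} = \left(6 + 280\right)^{2} = 286^{2} = 81796$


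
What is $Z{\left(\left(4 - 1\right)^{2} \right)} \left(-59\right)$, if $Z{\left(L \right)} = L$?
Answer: $-531$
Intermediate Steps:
$Z{\left(\left(4 - 1\right)^{2} \right)} \left(-59\right) = \left(4 - 1\right)^{2} \left(-59\right) = 3^{2} \left(-59\right) = 9 \left(-59\right) = -531$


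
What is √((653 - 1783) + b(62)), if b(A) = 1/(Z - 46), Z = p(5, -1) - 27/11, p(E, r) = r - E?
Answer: 3*I*√45050191/599 ≈ 33.616*I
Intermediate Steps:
Z = -93/11 (Z = (-1 - 1*5) - 27/11 = (-1 - 5) - 27/11 = -6 - 1*27/11 = -6 - 27/11 = -93/11 ≈ -8.4545)
b(A) = -11/599 (b(A) = 1/(-93/11 - 46) = 1/(-599/11) = -11/599)
√((653 - 1783) + b(62)) = √((653 - 1783) - 11/599) = √(-1130 - 11/599) = √(-676881/599) = 3*I*√45050191/599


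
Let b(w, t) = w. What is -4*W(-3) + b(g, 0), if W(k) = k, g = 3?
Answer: 15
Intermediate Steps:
-4*W(-3) + b(g, 0) = -4*(-3) + 3 = 12 + 3 = 15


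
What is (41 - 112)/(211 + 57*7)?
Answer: -71/610 ≈ -0.11639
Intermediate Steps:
(41 - 112)/(211 + 57*7) = -71/(211 + 399) = -71/610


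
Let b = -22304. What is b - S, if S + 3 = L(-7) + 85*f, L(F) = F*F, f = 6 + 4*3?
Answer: -23880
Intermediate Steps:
f = 18 (f = 6 + 12 = 18)
L(F) = F²
S = 1576 (S = -3 + ((-7)² + 85*18) = -3 + (49 + 1530) = -3 + 1579 = 1576)
b - S = -22304 - 1*1576 = -22304 - 1576 = -23880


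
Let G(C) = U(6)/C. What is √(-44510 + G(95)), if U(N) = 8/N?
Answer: I*√3615323610/285 ≈ 210.97*I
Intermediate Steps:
G(C) = 4/(3*C) (G(C) = (8/6)/C = (8*(⅙))/C = 4/(3*C))
√(-44510 + G(95)) = √(-44510 + (4/3)/95) = √(-44510 + (4/3)*(1/95)) = √(-44510 + 4/285) = √(-12685346/285) = I*√3615323610/285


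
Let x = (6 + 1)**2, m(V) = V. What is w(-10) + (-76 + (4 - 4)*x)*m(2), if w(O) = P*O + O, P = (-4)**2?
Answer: -322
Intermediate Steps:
x = 49 (x = 7**2 = 49)
P = 16
w(O) = 17*O (w(O) = 16*O + O = 17*O)
w(-10) + (-76 + (4 - 4)*x)*m(2) = 17*(-10) + (-76 + (4 - 4)*49)*2 = -170 + (-76 + 0*49)*2 = -170 + (-76 + 0)*2 = -170 - 76*2 = -170 - 152 = -322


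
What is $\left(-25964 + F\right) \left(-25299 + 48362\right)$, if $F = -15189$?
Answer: $-949111639$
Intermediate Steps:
$\left(-25964 + F\right) \left(-25299 + 48362\right) = \left(-25964 - 15189\right) \left(-25299 + 48362\right) = \left(-41153\right) 23063 = -949111639$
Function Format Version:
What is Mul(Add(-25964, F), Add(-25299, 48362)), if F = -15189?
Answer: -949111639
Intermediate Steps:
Mul(Add(-25964, F), Add(-25299, 48362)) = Mul(Add(-25964, -15189), Add(-25299, 48362)) = Mul(-41153, 23063) = -949111639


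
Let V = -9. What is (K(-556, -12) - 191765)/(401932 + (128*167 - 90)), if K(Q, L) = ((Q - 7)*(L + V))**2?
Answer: 69795782/211609 ≈ 329.83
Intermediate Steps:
K(Q, L) = (-9 + L)**2*(-7 + Q)**2 (K(Q, L) = ((Q - 7)*(L - 9))**2 = ((-7 + Q)*(-9 + L))**2 = ((-9 + L)*(-7 + Q))**2 = (-9 + L)**2*(-7 + Q)**2)
(K(-556, -12) - 191765)/(401932 + (128*167 - 90)) = ((-9 - 12)**2*(-7 - 556)**2 - 191765)/(401932 + (128*167 - 90)) = ((-21)**2*(-563)**2 - 191765)/(401932 + (21376 - 90)) = (441*316969 - 191765)/(401932 + 21286) = (139783329 - 191765)/423218 = 139591564*(1/423218) = 69795782/211609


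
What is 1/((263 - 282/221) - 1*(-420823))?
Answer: 221/93059724 ≈ 2.3748e-6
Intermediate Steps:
1/((263 - 282/221) - 1*(-420823)) = 1/((263 - 282*1/221) + 420823) = 1/((263 - 282/221) + 420823) = 1/(57841/221 + 420823) = 1/(93059724/221) = 221/93059724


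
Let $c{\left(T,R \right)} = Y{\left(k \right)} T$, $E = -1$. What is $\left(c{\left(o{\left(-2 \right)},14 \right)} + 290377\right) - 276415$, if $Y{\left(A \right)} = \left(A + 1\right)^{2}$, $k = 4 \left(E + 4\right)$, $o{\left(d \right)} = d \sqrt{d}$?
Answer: $13962 - 338 i \sqrt{2} \approx 13962.0 - 478.0 i$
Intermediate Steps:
$o{\left(d \right)} = d^{\frac{3}{2}}$
$k = 12$ ($k = 4 \left(-1 + 4\right) = 4 \cdot 3 = 12$)
$Y{\left(A \right)} = \left(1 + A\right)^{2}$
$c{\left(T,R \right)} = 169 T$ ($c{\left(T,R \right)} = \left(1 + 12\right)^{2} T = 13^{2} T = 169 T$)
$\left(c{\left(o{\left(-2 \right)},14 \right)} + 290377\right) - 276415 = \left(169 \left(-2\right)^{\frac{3}{2}} + 290377\right) - 276415 = \left(169 \left(- 2 i \sqrt{2}\right) + 290377\right) - 276415 = \left(- 338 i \sqrt{2} + 290377\right) - 276415 = \left(290377 - 338 i \sqrt{2}\right) - 276415 = 13962 - 338 i \sqrt{2}$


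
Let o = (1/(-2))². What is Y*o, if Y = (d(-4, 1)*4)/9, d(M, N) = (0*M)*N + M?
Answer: -4/9 ≈ -0.44444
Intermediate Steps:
d(M, N) = M (d(M, N) = 0*N + M = 0 + M = M)
o = ¼ (o = (-½)² = ¼ ≈ 0.25000)
Y = -16/9 (Y = -4*4/9 = -16*⅑ = -16/9 ≈ -1.7778)
Y*o = -16/9*¼ = -4/9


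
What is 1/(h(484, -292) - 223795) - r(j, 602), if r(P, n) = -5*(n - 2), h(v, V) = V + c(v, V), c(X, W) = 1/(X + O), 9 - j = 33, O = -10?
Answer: 318651710526/106217237 ≈ 3000.0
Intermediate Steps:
j = -24 (j = 9 - 1*33 = 9 - 33 = -24)
c(X, W) = 1/(-10 + X) (c(X, W) = 1/(X - 10) = 1/(-10 + X))
h(v, V) = V + 1/(-10 + v)
r(P, n) = 10 - 5*n (r(P, n) = -5*(-2 + n) = 10 - 5*n)
1/(h(484, -292) - 223795) - r(j, 602) = 1/((1 - 292*(-10 + 484))/(-10 + 484) - 223795) - (10 - 5*602) = 1/((1 - 292*474)/474 - 223795) - (10 - 3010) = 1/((1 - 138408)/474 - 223795) - 1*(-3000) = 1/((1/474)*(-138407) - 223795) + 3000 = 1/(-138407/474 - 223795) + 3000 = 1/(-106217237/474) + 3000 = -474/106217237 + 3000 = 318651710526/106217237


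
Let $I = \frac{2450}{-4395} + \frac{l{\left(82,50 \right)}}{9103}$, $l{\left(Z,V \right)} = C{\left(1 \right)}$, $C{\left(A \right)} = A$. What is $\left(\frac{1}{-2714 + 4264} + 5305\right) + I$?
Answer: $\frac{65787734002237}{12402382350} \approx 5304.4$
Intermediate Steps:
$l{\left(Z,V \right)} = 1$
$I = - \frac{4459591}{8001537}$ ($I = \frac{2450}{-4395} + 1 \cdot \frac{1}{9103} = 2450 \left(- \frac{1}{4395}\right) + 1 \cdot \frac{1}{9103} = - \frac{490}{879} + \frac{1}{9103} = - \frac{4459591}{8001537} \approx -0.55734$)
$\left(\frac{1}{-2714 + 4264} + 5305\right) + I = \left(\frac{1}{-2714 + 4264} + 5305\right) - \frac{4459591}{8001537} = \left(\frac{1}{1550} + 5305\right) - \frac{4459591}{8001537} = \frac{8222751}{1550} - \frac{4459591}{8001537} = \frac{65787734002237}{12402382350}$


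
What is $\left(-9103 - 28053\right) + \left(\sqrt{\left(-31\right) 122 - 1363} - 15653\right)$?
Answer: $-52809 + 7 i \sqrt{105} \approx -52809.0 + 71.729 i$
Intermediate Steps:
$\left(-9103 - 28053\right) + \left(\sqrt{\left(-31\right) 122 - 1363} - 15653\right) = -37156 - \left(15653 - \sqrt{-3782 - 1363}\right) = -37156 - \left(15653 - \sqrt{-5145}\right) = -37156 - \left(15653 - 7 i \sqrt{105}\right) = -52809 + 7 i \sqrt{105}$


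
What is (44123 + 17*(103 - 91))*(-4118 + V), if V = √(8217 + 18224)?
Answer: -182538586 + 44327*√26441 ≈ -1.7533e+8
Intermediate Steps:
V = √26441 ≈ 162.61
(44123 + 17*(103 - 91))*(-4118 + V) = (44123 + 17*(103 - 91))*(-4118 + √26441) = (44123 + 17*12)*(-4118 + √26441) = (44123 + 204)*(-4118 + √26441) = 44327*(-4118 + √26441) = -182538586 + 44327*√26441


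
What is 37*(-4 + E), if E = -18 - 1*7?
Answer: -1073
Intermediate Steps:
E = -25 (E = -18 - 7 = -25)
37*(-4 + E) = 37*(-4 - 25) = 37*(-29) = -1073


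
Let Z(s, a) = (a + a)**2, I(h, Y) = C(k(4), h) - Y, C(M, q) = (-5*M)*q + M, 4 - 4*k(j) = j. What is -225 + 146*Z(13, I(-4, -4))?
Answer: 9119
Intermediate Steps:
k(j) = 1 - j/4
C(M, q) = M - 5*M*q (C(M, q) = -5*M*q + M = M - 5*M*q)
I(h, Y) = -Y (I(h, Y) = (1 - 1/4*4)*(1 - 5*h) - Y = (1 - 1)*(1 - 5*h) - Y = 0*(1 - 5*h) - Y = 0 - Y = -Y)
Z(s, a) = 4*a**2 (Z(s, a) = (2*a)**2 = 4*a**2)
-225 + 146*Z(13, I(-4, -4)) = -225 + 146*(4*(-1*(-4))**2) = -225 + 146*(4*4**2) = -225 + 146*(4*16) = -225 + 146*64 = -225 + 9344 = 9119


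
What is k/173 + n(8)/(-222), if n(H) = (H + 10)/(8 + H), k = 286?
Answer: 168793/102416 ≈ 1.6481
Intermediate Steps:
n(H) = (10 + H)/(8 + H)
k/173 + n(8)/(-222) = 286/173 + ((10 + 8)/(8 + 8))/(-222) = 286*(1/173) + (18/16)*(-1/222) = 286/173 + ((1/16)*18)*(-1/222) = 286/173 + (9/8)*(-1/222) = 286/173 - 3/592 = 168793/102416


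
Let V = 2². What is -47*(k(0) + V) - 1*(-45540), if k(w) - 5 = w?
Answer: 45117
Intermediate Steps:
k(w) = 5 + w
V = 4
-47*(k(0) + V) - 1*(-45540) = -47*((5 + 0) + 4) - 1*(-45540) = -47*(5 + 4) + 45540 = -47*9 + 45540 = -423 + 45540 = 45117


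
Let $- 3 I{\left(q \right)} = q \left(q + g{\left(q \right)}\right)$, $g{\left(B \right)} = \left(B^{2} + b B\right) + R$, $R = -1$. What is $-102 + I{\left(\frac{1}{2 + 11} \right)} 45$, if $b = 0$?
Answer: $- \frac{221769}{2197} \approx -100.94$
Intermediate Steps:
$g{\left(B \right)} = -1 + B^{2}$ ($g{\left(B \right)} = \left(B^{2} + 0 B\right) - 1 = \left(B^{2} + 0\right) - 1 = B^{2} - 1 = -1 + B^{2}$)
$I{\left(q \right)} = - \frac{q \left(-1 + q + q^{2}\right)}{3}$ ($I{\left(q \right)} = - \frac{q \left(q + \left(-1 + q^{2}\right)\right)}{3} = - \frac{q \left(-1 + q + q^{2}\right)}{3}$)
$-102 + I{\left(\frac{1}{2 + 11} \right)} 45 = -102 + \frac{1 - \frac{1}{2 + 11} - \left(\frac{1}{2 + 11}\right)^{2}}{3 \left(2 + 11\right)} 45 = -102 + \frac{1 - \frac{1}{13} - \left(\frac{1}{13}\right)^{2}}{3 \cdot 13} \cdot 45 = -102 + \frac{1}{3} \cdot \frac{1}{13} \left(1 - \frac{1}{13} - \left(\frac{1}{13}\right)^{2}\right) 45 = -102 + \frac{1}{3} \cdot \frac{1}{13} \left(1 - \frac{1}{13} - \frac{1}{169}\right) 45 = -102 + \frac{1}{3} \cdot \frac{1}{13} \cdot \frac{155}{169} \cdot 45 = -102 + \frac{155}{6591} \cdot 45 = -102 + \frac{2325}{2197} = - \frac{221769}{2197}$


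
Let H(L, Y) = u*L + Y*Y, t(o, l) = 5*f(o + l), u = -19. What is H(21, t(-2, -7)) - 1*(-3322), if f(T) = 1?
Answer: 2948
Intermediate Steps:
t(o, l) = 5 (t(o, l) = 5*1 = 5)
H(L, Y) = Y**2 - 19*L (H(L, Y) = -19*L + Y*Y = -19*L + Y**2 = Y**2 - 19*L)
H(21, t(-2, -7)) - 1*(-3322) = (5**2 - 19*21) - 1*(-3322) = (25 - 399) + 3322 = -374 + 3322 = 2948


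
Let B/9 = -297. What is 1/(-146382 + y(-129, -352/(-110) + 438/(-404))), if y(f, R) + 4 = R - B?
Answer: -1010/145147993 ≈ -6.9584e-6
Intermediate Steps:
B = -2673 (B = 9*(-297) = -2673)
y(f, R) = 2669 + R (y(f, R) = -4 + (R - 1*(-2673)) = -4 + (R + 2673) = -4 + (2673 + R) = 2669 + R)
1/(-146382 + y(-129, -352/(-110) + 438/(-404))) = 1/(-146382 + (2669 + (-352/(-110) + 438/(-404)))) = 1/(-146382 + (2669 + (-352*(-1/110) + 438*(-1/404)))) = 1/(-146382 + (2669 + (16/5 - 219/202))) = 1/(-146382 + (2669 + 2137/1010)) = 1/(-146382 + 2697827/1010) = 1/(-145147993/1010) = -1010/145147993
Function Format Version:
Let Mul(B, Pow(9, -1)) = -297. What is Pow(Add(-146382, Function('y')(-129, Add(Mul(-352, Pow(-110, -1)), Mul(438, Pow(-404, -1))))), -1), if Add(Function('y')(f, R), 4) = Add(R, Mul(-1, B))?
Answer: Rational(-1010, 145147993) ≈ -6.9584e-6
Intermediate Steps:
B = -2673 (B = Mul(9, -297) = -2673)
Function('y')(f, R) = Add(2669, R) (Function('y')(f, R) = Add(-4, Add(R, Mul(-1, -2673))) = Add(-4, Add(R, 2673)) = Add(-4, Add(2673, R)) = Add(2669, R))
Pow(Add(-146382, Function('y')(-129, Add(Mul(-352, Pow(-110, -1)), Mul(438, Pow(-404, -1))))), -1) = Pow(Add(-146382, Add(2669, Add(Mul(-352, Pow(-110, -1)), Mul(438, Pow(-404, -1))))), -1) = Pow(Add(-146382, Add(2669, Add(Mul(-352, Rational(-1, 110)), Mul(438, Rational(-1, 404))))), -1) = Pow(Add(-146382, Add(2669, Add(Rational(16, 5), Rational(-219, 202)))), -1) = Pow(Add(-146382, Add(2669, Rational(2137, 1010))), -1) = Pow(Add(-146382, Rational(2697827, 1010)), -1) = Pow(Rational(-145147993, 1010), -1) = Rational(-1010, 145147993)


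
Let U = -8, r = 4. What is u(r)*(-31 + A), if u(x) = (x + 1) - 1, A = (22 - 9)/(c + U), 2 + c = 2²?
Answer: -398/3 ≈ -132.67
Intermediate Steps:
c = 2 (c = -2 + 2² = -2 + 4 = 2)
A = -13/6 (A = (22 - 9)/(2 - 8) = 13/(-6) = 13*(-⅙) = -13/6 ≈ -2.1667)
u(x) = x (u(x) = (1 + x) - 1 = x)
u(r)*(-31 + A) = 4*(-31 - 13/6) = 4*(-199/6) = -398/3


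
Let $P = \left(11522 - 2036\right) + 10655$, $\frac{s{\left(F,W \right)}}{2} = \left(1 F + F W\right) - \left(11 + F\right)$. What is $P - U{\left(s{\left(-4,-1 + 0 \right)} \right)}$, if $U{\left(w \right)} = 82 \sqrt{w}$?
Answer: $20141 - 82 i \sqrt{14} \approx 20141.0 - 306.82 i$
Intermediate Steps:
$s{\left(F,W \right)} = -22 + 2 F W$ ($s{\left(F,W \right)} = 2 \left(\left(1 F + F W\right) - \left(11 + F\right)\right) = 2 \left(\left(F + F W\right) - \left(11 + F\right)\right) = 2 \left(-11 + F W\right) = -22 + 2 F W$)
$P = 20141$ ($P = 9486 + 10655 = 20141$)
$P - U{\left(s{\left(-4,-1 + 0 \right)} \right)} = 20141 - 82 \sqrt{-22 + 2 \left(-4\right) \left(-1 + 0\right)} = 20141 - 82 \sqrt{-22 + 2 \left(-4\right) \left(-1\right)} = 20141 - 82 \sqrt{-22 + 8} = 20141 - 82 \sqrt{-14} = 20141 - 82 i \sqrt{14}$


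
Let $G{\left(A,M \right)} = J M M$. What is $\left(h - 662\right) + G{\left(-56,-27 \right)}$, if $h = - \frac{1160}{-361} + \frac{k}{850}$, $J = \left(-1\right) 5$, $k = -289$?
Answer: $- \frac{77689487}{18050} \approx -4304.1$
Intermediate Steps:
$J = -5$
$G{\left(A,M \right)} = - 5 M^{2}$ ($G{\left(A,M \right)} = - 5 M M = - 5 M^{2}$)
$h = \frac{51863}{18050}$ ($h = - \frac{1160}{-361} - \frac{289}{850} = \left(-1160\right) \left(- \frac{1}{361}\right) - \frac{17}{50} = \frac{1160}{361} - \frac{17}{50} = \frac{51863}{18050} \approx 2.8733$)
$\left(h - 662\right) + G{\left(-56,-27 \right)} = \left(\frac{51863}{18050} - 662\right) - 5 \left(-27\right)^{2} = - \frac{11897237}{18050} - 3645 = - \frac{77689487}{18050}$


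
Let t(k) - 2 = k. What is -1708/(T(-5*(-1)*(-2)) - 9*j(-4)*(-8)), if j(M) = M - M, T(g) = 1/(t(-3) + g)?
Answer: 18788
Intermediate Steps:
t(k) = 2 + k
T(g) = 1/(-1 + g) (T(g) = 1/((2 - 3) + g) = 1/(-1 + g))
j(M) = 0
-1708/(T(-5*(-1)*(-2)) - 9*j(-4)*(-8)) = -1708/(1/(-1 - 5*(-1)*(-2)) - 9*0*(-8)) = -1708/(1/(-1 + 5*(-2)) + 0*(-8)) = -1708/(1/(-1 - 10) + 0) = -1708/(1/(-11) + 0) = -1708/(-1/11 + 0) = -1708/(-1/11) = -1708*(-11) = 18788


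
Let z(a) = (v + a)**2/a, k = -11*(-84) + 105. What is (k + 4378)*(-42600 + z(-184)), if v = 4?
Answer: -5319676950/23 ≈ -2.3129e+8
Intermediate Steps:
k = 1029 (k = 924 + 105 = 1029)
z(a) = (4 + a)**2/a
(k + 4378)*(-42600 + z(-184)) = (1029 + 4378)*(-42600 + (4 - 184)**2/(-184)) = 5407*(-42600 - 1/184*(-180)**2) = 5407*(-42600 - 1/184*32400) = 5407*(-42600 - 4050/23) = 5407*(-983850/23) = -5319676950/23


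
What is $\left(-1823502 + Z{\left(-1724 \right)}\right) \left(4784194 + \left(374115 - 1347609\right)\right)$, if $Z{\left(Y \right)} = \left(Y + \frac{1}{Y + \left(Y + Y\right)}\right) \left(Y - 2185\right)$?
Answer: $\frac{8073463187619325}{431} \approx 1.8732 \cdot 10^{13}$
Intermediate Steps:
$Z{\left(Y \right)} = \left(-2185 + Y\right) \left(Y + \frac{1}{3 Y}\right)$ ($Z{\left(Y \right)} = \left(Y + \frac{1}{Y + 2 Y}\right) \left(-2185 + Y\right) = \left(Y + \frac{1}{3 Y}\right) \left(-2185 + Y\right) = \left(-2185 + Y\right) \left(Y + \frac{1}{3 Y}\right)$)
$\left(-1823502 + Z{\left(-1724 \right)}\right) \left(4784194 + \left(374115 - 1347609\right)\right) = \left(-1823502 + \left(\frac{1}{3} + \left(-1724\right)^{2} - -3766940 - \frac{2185}{3 \left(-1724\right)}\right)\right) \left(4784194 + \left(374115 - 1347609\right)\right) = \left(-1823502 + \left(\frac{1}{3} + 2972176 + 3766940 - - \frac{2185}{5172}\right)\right) \left(4784194 - 973494\right) = \left(-1823502 + \left(\frac{1}{3} + 2972176 + 3766940 + \frac{2185}{5172}\right)\right) 3810700 = \left(-1823502 + \frac{11618237287}{1724}\right) 3810700 = \frac{8474519839}{1724} \cdot 3810700 = \frac{8073463187619325}{431}$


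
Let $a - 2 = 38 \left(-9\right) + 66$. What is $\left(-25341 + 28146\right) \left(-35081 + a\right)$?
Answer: $-99170775$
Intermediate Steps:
$a = -274$ ($a = 2 + \left(38 \left(-9\right) + 66\right) = 2 + \left(-342 + 66\right) = 2 - 276 = -274$)
$\left(-25341 + 28146\right) \left(-35081 + a\right) = \left(-25341 + 28146\right) \left(-35081 - 274\right) = 2805 \left(-35355\right) = -99170775$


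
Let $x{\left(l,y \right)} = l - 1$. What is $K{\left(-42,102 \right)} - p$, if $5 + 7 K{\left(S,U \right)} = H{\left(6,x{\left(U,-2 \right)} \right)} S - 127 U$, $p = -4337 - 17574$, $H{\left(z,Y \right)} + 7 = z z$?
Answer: $\frac{139200}{7} \approx 19886.0$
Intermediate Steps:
$x{\left(l,y \right)} = -1 + l$
$H{\left(z,Y \right)} = -7 + z^{2}$ ($H{\left(z,Y \right)} = -7 + z z = -7 + z^{2}$)
$p = -21911$ ($p = -4337 - 17574 = -21911$)
$K{\left(S,U \right)} = - \frac{5}{7} - \frac{127 U}{7} + \frac{29 S}{7}$ ($K{\left(S,U \right)} = - \frac{5}{7} + \frac{\left(-7 + 6^{2}\right) S - 127 U}{7} = - \frac{5}{7} + \frac{\left(-7 + 36\right) S - 127 U}{7} = - \frac{5}{7} + \frac{29 S - 127 U}{7} = - \frac{5}{7} + \frac{- 127 U + 29 S}{7} = - \frac{5}{7} + \left(- \frac{127 U}{7} + \frac{29 S}{7}\right) = - \frac{5}{7} - \frac{127 U}{7} + \frac{29 S}{7}$)
$K{\left(-42,102 \right)} - p = \left(- \frac{5}{7} - \frac{12954}{7} + \frac{29}{7} \left(-42\right)\right) - -21911 = \left(- \frac{5}{7} - \frac{12954}{7} - 174\right) + 21911 = - \frac{14177}{7} + 21911 = \frac{139200}{7}$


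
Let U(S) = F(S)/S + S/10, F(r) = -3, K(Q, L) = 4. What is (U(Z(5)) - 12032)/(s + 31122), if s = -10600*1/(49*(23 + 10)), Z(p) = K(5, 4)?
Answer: -389126199/1006273480 ≈ -0.38670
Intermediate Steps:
Z(p) = 4
U(S) = -3/S + S/10
s = -10600/1617 (s = -10600/(33*49) = -10600/1617 ≈ -6.5554)
(U(Z(5)) - 12032)/(s + 31122) = ((-3/4 + (⅒)*4) - 12032)/(-10600/1617 + 31122) = ((-3*¼ + ⅖) - 12032)/(50313674/1617) = ((-¾ + ⅖) - 12032)*(1617/50313674) = (-7/20 - 12032)*(1617/50313674) = -240647/20*1617/50313674 = -389126199/1006273480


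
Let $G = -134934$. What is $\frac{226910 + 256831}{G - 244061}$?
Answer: $- \frac{483741}{378995} \approx -1.2764$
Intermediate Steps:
$\frac{226910 + 256831}{G - 244061} = \frac{226910 + 256831}{-134934 - 244061} = \frac{483741}{-378995} = 483741 \left(- \frac{1}{378995}\right) = - \frac{483741}{378995}$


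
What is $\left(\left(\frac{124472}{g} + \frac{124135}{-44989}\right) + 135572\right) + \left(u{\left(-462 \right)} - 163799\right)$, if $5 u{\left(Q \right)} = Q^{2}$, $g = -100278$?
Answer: $\frac{163062542583694}{11278517355} \approx 14458.0$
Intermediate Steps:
$u{\left(Q \right)} = \frac{Q^{2}}{5}$
$\left(\left(\frac{124472}{g} + \frac{124135}{-44989}\right) + 135572\right) + \left(u{\left(-462 \right)} - 163799\right) = \left(\left(\frac{124472}{-100278} + \frac{124135}{-44989}\right) + 135572\right) - \left(163799 - \frac{\left(-462\right)^{2}}{5}\right) = \left(\left(124472 \left(- \frac{1}{100278}\right) + 124135 \left(- \frac{1}{44989}\right)\right) + 135572\right) + \left(\frac{1}{5} \cdot 213444 - 163799\right) = \left(\left(- \frac{62236}{50139} - \frac{124135}{44989}\right) + 135572\right) + \left(\frac{213444}{5} - 163799\right) = \left(- \frac{9023940169}{2255703471} + 135572\right) - \frac{605551}{5} = \frac{305801207030243}{2255703471} - \frac{605551}{5} = \frac{163062542583694}{11278517355}$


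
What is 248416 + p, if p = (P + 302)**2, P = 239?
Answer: 541097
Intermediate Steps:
p = 292681 (p = (239 + 302)**2 = 541**2 = 292681)
248416 + p = 248416 + 292681 = 541097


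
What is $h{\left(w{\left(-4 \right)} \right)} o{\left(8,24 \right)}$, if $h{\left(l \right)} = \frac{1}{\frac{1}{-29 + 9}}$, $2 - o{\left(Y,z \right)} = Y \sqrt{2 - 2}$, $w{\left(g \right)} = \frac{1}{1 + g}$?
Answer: $-40$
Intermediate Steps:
$o{\left(Y,z \right)} = 2$ ($o{\left(Y,z \right)} = 2 - Y \sqrt{2 - 2} = 2 - Y \sqrt{0} = 2 - Y 0 = 2 - 0 = 2 + 0 = 2$)
$h{\left(l \right)} = -20$ ($h{\left(l \right)} = \frac{1}{\frac{1}{-20}} = \frac{1}{- \frac{1}{20}} = -20$)
$h{\left(w{\left(-4 \right)} \right)} o{\left(8,24 \right)} = \left(-20\right) 2 = -40$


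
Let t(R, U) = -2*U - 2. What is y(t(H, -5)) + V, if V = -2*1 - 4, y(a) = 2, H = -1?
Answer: -4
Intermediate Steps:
t(R, U) = -2 - 2*U
V = -6 (V = -2 - 4 = -6)
y(t(H, -5)) + V = 2 - 6 = -4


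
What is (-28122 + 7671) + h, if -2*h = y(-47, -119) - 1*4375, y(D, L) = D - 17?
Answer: -36463/2 ≈ -18232.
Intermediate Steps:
y(D, L) = -17 + D
h = 4439/2 (h = -((-17 - 47) - 1*4375)/2 = -(-64 - 4375)/2 = -½*(-4439) = 4439/2 ≈ 2219.5)
(-28122 + 7671) + h = (-28122 + 7671) + 4439/2 = -20451 + 4439/2 = -36463/2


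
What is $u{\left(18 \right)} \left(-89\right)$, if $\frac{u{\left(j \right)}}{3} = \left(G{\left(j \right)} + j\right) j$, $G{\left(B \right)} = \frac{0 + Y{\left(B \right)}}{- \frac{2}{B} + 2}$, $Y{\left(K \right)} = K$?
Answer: $- \frac{2249208}{17} \approx -1.3231 \cdot 10^{5}$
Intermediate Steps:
$G{\left(B \right)} = \frac{B}{2 - \frac{2}{B}}$ ($G{\left(B \right)} = \frac{0 + B}{- \frac{2}{B} + 2} = \frac{B}{2 - \frac{2}{B}}$)
$u{\left(j \right)} = 3 j \left(j + \frac{j^{2}}{2 \left(-1 + j\right)}\right)$ ($u{\left(j \right)} = 3 \left(\frac{j^{2}}{2 \left(-1 + j\right)} + j\right) j = 3 \left(j + \frac{j^{2}}{2 \left(-1 + j\right)}\right) j = 3 j \left(j + \frac{j^{2}}{2 \left(-1 + j\right)}\right)$)
$u{\left(18 \right)} \left(-89\right) = \frac{18^{2} \left(-3 + \frac{9}{2} \cdot 18\right)}{-1 + 18} \left(-89\right) = \frac{324 \left(-3 + 81\right)}{17} \left(-89\right) = 324 \cdot \frac{1}{17} \cdot 78 \left(-89\right) = \frac{25272}{17} \left(-89\right) = - \frac{2249208}{17}$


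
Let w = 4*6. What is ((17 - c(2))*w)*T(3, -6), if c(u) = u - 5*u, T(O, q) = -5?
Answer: -3000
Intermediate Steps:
w = 24
c(u) = -4*u
((17 - c(2))*w)*T(3, -6) = ((17 - (-4)*2)*24)*(-5) = ((17 - 1*(-8))*24)*(-5) = ((17 + 8)*24)*(-5) = (25*24)*(-5) = 600*(-5) = -3000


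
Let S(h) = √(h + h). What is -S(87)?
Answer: -√174 ≈ -13.191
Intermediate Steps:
S(h) = √2*√h (S(h) = √(2*h) = √2*√h)
-S(87) = -√2*√87 = -√174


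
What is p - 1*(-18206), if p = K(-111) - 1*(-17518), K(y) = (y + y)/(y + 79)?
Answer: 571695/16 ≈ 35731.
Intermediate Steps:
K(y) = 2*y/(79 + y) (K(y) = (2*y)/(79 + y) = 2*y/(79 + y))
p = 280399/16 (p = 2*(-111)/(79 - 111) - 1*(-17518) = 2*(-111)/(-32) + 17518 = 2*(-111)*(-1/32) + 17518 = 111/16 + 17518 = 280399/16 ≈ 17525.)
p - 1*(-18206) = 280399/16 - 1*(-18206) = 280399/16 + 18206 = 571695/16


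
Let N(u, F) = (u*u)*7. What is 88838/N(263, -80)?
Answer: 88838/484183 ≈ 0.18348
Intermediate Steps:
N(u, F) = 7*u**2 (N(u, F) = u**2*7 = 7*u**2)
88838/N(263, -80) = 88838/((7*263**2)) = 88838/((7*69169)) = 88838/484183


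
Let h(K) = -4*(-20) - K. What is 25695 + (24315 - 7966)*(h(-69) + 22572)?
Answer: 371491324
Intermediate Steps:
h(K) = 80 - K
25695 + (24315 - 7966)*(h(-69) + 22572) = 25695 + (24315 - 7966)*((80 - 1*(-69)) + 22572) = 25695 + 16349*((80 + 69) + 22572) = 25695 + 16349*(149 + 22572) = 25695 + 16349*22721 = 25695 + 371465629 = 371491324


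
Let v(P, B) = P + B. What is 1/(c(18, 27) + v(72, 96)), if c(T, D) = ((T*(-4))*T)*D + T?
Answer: -1/34806 ≈ -2.8731e-5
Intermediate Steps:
v(P, B) = B + P
c(T, D) = T - 4*D*T**2 (c(T, D) = ((-4*T)*T)*D + T = (-4*T**2)*D + T = -4*D*T**2 + T = T - 4*D*T**2)
1/(c(18, 27) + v(72, 96)) = 1/(18*(1 - 4*27*18) + (96 + 72)) = 1/(18*(1 - 1944) + 168) = 1/(18*(-1943) + 168) = 1/(-34974 + 168) = 1/(-34806) = -1/34806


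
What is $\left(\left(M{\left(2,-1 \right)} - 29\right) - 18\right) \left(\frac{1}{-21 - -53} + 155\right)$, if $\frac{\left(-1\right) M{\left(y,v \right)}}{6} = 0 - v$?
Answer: $- \frac{262933}{32} \approx -8216.7$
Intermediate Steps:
$M{\left(y,v \right)} = 6 v$ ($M{\left(y,v \right)} = - 6 \left(0 - v\right) = - 6 \left(- v\right) = 6 v$)
$\left(\left(M{\left(2,-1 \right)} - 29\right) - 18\right) \left(\frac{1}{-21 - -53} + 155\right) = \left(\left(6 \left(-1\right) - 29\right) - 18\right) \left(\frac{1}{-21 - -53} + 155\right) = \left(\left(-6 - 29\right) - 18\right) \left(\frac{1}{-21 + 53} + 155\right) = \left(-35 - 18\right) \left(\frac{1}{32} + 155\right) = - 53 \left(\frac{1}{32} + 155\right) = \left(-53\right) \frac{4961}{32} = - \frac{262933}{32}$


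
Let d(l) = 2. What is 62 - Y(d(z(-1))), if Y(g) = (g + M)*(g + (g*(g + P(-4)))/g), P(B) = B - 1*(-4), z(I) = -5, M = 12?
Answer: 6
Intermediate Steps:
P(B) = 4 + B (P(B) = B + 4 = 4 + B)
Y(g) = 2*g*(12 + g) (Y(g) = (g + 12)*(g + (g*(g + (4 - 4)))/g) = (12 + g)*(g + (g*(g + 0))/g) = (12 + g)*(g + (g*g)/g) = (12 + g)*(g + g**2/g) = (12 + g)*(g + g) = (12 + g)*(2*g) = 2*g*(12 + g))
62 - Y(d(z(-1))) = 62 - 2*2*(12 + 2) = 62 - 2*2*14 = 62 - 1*56 = 62 - 56 = 6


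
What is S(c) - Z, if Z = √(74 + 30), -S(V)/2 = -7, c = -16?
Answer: 14 - 2*√26 ≈ 3.8020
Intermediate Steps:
S(V) = 14 (S(V) = -2*(-7) = 14)
Z = 2*√26 (Z = √104 = 2*√26 ≈ 10.198)
S(c) - Z = 14 - 2*√26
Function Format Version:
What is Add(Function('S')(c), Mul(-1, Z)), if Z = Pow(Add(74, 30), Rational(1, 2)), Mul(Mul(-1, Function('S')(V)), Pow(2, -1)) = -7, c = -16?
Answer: Add(14, Mul(-2, Pow(26, Rational(1, 2)))) ≈ 3.8020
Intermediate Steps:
Function('S')(V) = 14 (Function('S')(V) = Mul(-2, -7) = 14)
Z = Mul(2, Pow(26, Rational(1, 2))) (Z = Pow(104, Rational(1, 2)) = Mul(2, Pow(26, Rational(1, 2))) ≈ 10.198)
Add(Function('S')(c), Mul(-1, Z)) = Add(14, Mul(-1, Mul(2, Pow(26, Rational(1, 2))))) = Add(14, Mul(-2, Pow(26, Rational(1, 2))))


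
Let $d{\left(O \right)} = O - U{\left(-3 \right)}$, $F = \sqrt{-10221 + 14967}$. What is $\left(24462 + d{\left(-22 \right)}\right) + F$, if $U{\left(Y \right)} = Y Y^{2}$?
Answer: $24467 + \sqrt{4746} \approx 24536.0$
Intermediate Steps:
$U{\left(Y \right)} = Y^{3}$
$F = \sqrt{4746} \approx 68.891$
$d{\left(O \right)} = 27 + O$ ($d{\left(O \right)} = O - \left(-3\right)^{3} = O - -27 = O + 27 = 27 + O$)
$\left(24462 + d{\left(-22 \right)}\right) + F = \left(24462 + \left(27 - 22\right)\right) + \sqrt{4746} = \left(24462 + 5\right) + \sqrt{4746} = 24467 + \sqrt{4746}$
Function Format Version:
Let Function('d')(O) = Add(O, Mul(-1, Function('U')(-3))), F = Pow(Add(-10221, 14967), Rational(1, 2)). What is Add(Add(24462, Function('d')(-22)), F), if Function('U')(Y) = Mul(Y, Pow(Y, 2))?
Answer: Add(24467, Pow(4746, Rational(1, 2))) ≈ 24536.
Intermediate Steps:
Function('U')(Y) = Pow(Y, 3)
F = Pow(4746, Rational(1, 2)) ≈ 68.891
Function('d')(O) = Add(27, O) (Function('d')(O) = Add(O, Mul(-1, Pow(-3, 3))) = Add(O, Mul(-1, -27)) = Add(O, 27) = Add(27, O))
Add(Add(24462, Function('d')(-22)), F) = Add(Add(24462, Add(27, -22)), Pow(4746, Rational(1, 2))) = Add(Add(24462, 5), Pow(4746, Rational(1, 2))) = Add(24467, Pow(4746, Rational(1, 2)))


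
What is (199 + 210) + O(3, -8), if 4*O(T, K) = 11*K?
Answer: 387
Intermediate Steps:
O(T, K) = 11*K/4 (O(T, K) = (11*K)/4 = 11*K/4)
(199 + 210) + O(3, -8) = (199 + 210) + (11/4)*(-8) = 409 - 22 = 387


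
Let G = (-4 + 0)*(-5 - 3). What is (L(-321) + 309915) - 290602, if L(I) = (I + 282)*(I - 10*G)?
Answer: 44312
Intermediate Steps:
G = 32 (G = -4*(-8) = 32)
L(I) = (-320 + I)*(282 + I) (L(I) = (I + 282)*(I - 10*32) = (282 + I)*(I - 320) = (282 + I)*(-320 + I) = (-320 + I)*(282 + I))
(L(-321) + 309915) - 290602 = ((-90240 + (-321)**2 - 38*(-321)) + 309915) - 290602 = ((-90240 + 103041 + 12198) + 309915) - 290602 = (24999 + 309915) - 290602 = 334914 - 290602 = 44312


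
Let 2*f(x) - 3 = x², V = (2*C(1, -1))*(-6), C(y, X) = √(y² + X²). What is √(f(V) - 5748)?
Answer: 3*I*√2490/2 ≈ 74.85*I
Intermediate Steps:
C(y, X) = √(X² + y²)
V = -12*√2 (V = (2*√((-1)² + 1²))*(-6) = (2*√(1 + 1))*(-6) = (2*√2)*(-6) = -12*√2 ≈ -16.971)
f(x) = 3/2 + x²/2
√(f(V) - 5748) = √((3/2 + (-12*√2)²/2) - 5748) = √((3/2 + (½)*288) - 5748) = √((3/2 + 144) - 5748) = √(291/2 - 5748) = √(-11205/2) = 3*I*√2490/2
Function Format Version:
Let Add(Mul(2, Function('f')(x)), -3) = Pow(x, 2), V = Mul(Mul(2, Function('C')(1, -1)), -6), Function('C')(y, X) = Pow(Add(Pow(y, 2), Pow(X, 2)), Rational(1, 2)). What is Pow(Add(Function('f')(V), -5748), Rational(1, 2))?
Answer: Mul(Rational(3, 2), I, Pow(2490, Rational(1, 2))) ≈ Mul(74.850, I)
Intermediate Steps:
Function('C')(y, X) = Pow(Add(Pow(X, 2), Pow(y, 2)), Rational(1, 2))
V = Mul(-12, Pow(2, Rational(1, 2))) (V = Mul(Mul(2, Pow(Add(Pow(-1, 2), Pow(1, 2)), Rational(1, 2))), -6) = Mul(Mul(2, Pow(Add(1, 1), Rational(1, 2))), -6) = Mul(Mul(2, Pow(2, Rational(1, 2))), -6) = Mul(-12, Pow(2, Rational(1, 2))) ≈ -16.971)
Function('f')(x) = Add(Rational(3, 2), Mul(Rational(1, 2), Pow(x, 2)))
Pow(Add(Function('f')(V), -5748), Rational(1, 2)) = Pow(Add(Add(Rational(3, 2), Mul(Rational(1, 2), Pow(Mul(-12, Pow(2, Rational(1, 2))), 2))), -5748), Rational(1, 2)) = Pow(Add(Add(Rational(3, 2), Mul(Rational(1, 2), 288)), -5748), Rational(1, 2)) = Pow(Add(Add(Rational(3, 2), 144), -5748), Rational(1, 2)) = Pow(Add(Rational(291, 2), -5748), Rational(1, 2)) = Pow(Rational(-11205, 2), Rational(1, 2)) = Mul(Rational(3, 2), I, Pow(2490, Rational(1, 2)))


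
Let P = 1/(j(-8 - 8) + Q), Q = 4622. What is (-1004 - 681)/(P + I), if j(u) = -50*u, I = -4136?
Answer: 9136070/22425391 ≈ 0.40740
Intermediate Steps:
P = 1/5422 (P = 1/(-50*(-8 - 8) + 4622) = 1/(-50*(-16) + 4622) = 1/(800 + 4622) = 1/5422 ≈ 0.00018443)
(-1004 - 681)/(P + I) = (-1004 - 681)/(1/5422 - 4136) = -1685/(-22425391/5422) = -1685*(-5422/22425391) = 9136070/22425391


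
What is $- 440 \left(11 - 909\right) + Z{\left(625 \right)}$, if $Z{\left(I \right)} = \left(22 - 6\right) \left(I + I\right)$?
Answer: $415120$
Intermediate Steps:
$Z{\left(I \right)} = 32 I$ ($Z{\left(I \right)} = 16 \cdot 2 I = 32 I$)
$- 440 \left(11 - 909\right) + Z{\left(625 \right)} = - 440 \left(11 - 909\right) + 32 \cdot 625 = \left(-440\right) \left(-898\right) + 20000 = 395120 + 20000 = 415120$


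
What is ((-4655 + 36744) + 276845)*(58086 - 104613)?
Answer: -14373772218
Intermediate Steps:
((-4655 + 36744) + 276845)*(58086 - 104613) = (32089 + 276845)*(-46527) = 308934*(-46527) = -14373772218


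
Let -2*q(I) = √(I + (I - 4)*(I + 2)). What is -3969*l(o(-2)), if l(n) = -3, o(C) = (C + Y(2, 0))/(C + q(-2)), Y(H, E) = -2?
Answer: 11907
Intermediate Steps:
q(I) = -√(I + (-4 + I)*(2 + I))/2 (q(I) = -√(I + (I - 4)*(I + 2))/2 = -√(I + (-4 + I)*(2 + I))/2)
o(C) = (-2 + C)/(C - I*√2/2) (o(C) = (C - 2)/(C - √(-8 + (-2)² - 1*(-2))/2) = (-2 + C)/(C - √(-8 + 4 + 2)/2) = (-2 + C)/(C - I*√2/2))
-3969*l(o(-2)) = -3969*(-3) = 11907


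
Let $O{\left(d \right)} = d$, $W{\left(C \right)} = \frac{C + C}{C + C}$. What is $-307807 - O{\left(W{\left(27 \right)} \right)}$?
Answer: $-307808$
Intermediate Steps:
$W{\left(C \right)} = 1$ ($W{\left(C \right)} = \frac{2 C}{2 C} = 2 C \frac{1}{2 C} = 1$)
$-307807 - O{\left(W{\left(27 \right)} \right)} = -307807 - 1 = -307808$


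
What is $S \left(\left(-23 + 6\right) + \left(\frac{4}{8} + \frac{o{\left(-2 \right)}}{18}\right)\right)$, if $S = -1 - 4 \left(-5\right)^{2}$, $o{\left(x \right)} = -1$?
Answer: $\frac{15049}{9} \approx 1672.1$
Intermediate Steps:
$S = -101$ ($S = -1 - 100 = -101$)
$S \left(\left(-23 + 6\right) + \left(\frac{4}{8} + \frac{o{\left(-2 \right)}}{18}\right)\right) = - 101 \left(\left(-23 + 6\right) + \left(\frac{4}{8} - \frac{1}{18}\right)\right) = - 101 \left(-17 + \left(4 \cdot \frac{1}{8} - \frac{1}{18}\right)\right) = - 101 \left(-17 + \left(\frac{1}{2} - \frac{1}{18}\right)\right) = - 101 \left(-17 + \frac{4}{9}\right) = \left(-101\right) \left(- \frac{149}{9}\right) = \frac{15049}{9}$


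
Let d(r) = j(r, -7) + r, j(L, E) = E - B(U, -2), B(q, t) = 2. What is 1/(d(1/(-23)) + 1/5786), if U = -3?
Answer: -133078/1203465 ≈ -0.11058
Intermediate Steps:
j(L, E) = -2 + E (j(L, E) = E - 1*2 = E - 2 = -2 + E)
d(r) = -9 + r (d(r) = (-2 - 7) + r = -9 + r)
1/(d(1/(-23)) + 1/5786) = 1/((-9 + 1/(-23)) + 1/5786) = 1/((-9 - 1/23) + 1/5786) = 1/(-208/23 + 1/5786) = 1/(-1203465/133078) = -133078/1203465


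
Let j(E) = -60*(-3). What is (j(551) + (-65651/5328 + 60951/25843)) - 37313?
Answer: -5114270489897/137691504 ≈ -37143.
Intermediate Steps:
j(E) = 180
(j(551) + (-65651/5328 + 60951/25843)) - 37313 = (180 + (-65651/5328 + 60951/25843)) - 37313 = (180 - 1371871865/137691504) - 37313 = 23412598855/137691504 - 37313 = -5114270489897/137691504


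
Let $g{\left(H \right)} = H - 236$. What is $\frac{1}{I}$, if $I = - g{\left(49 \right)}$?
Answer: $\frac{1}{187} \approx 0.0053476$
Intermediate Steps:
$g{\left(H \right)} = -236 + H$
$I = 187$ ($I = - (-236 + 49) = \left(-1\right) \left(-187\right) = 187$)
$\frac{1}{I} = \frac{1}{187}$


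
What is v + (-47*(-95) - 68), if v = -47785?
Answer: -43388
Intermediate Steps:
v + (-47*(-95) - 68) = -47785 + (-47*(-95) - 68) = -47785 + (4465 - 68) = -47785 + 4397 = -43388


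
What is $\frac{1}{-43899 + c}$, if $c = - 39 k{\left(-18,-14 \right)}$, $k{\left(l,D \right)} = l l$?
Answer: $- \frac{1}{56535} \approx -1.7688 \cdot 10^{-5}$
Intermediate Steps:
$k{\left(l,D \right)} = l^{2}$
$c = -12636$ ($c = - 39 \left(-18\right)^{2} = \left(-39\right) 324 = -12636$)
$\frac{1}{-43899 + c} = \frac{1}{-43899 - 12636} = \frac{1}{-56535} = - \frac{1}{56535}$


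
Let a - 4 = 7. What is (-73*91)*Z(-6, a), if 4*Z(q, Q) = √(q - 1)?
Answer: -6643*I*√7/4 ≈ -4393.9*I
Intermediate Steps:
a = 11 (a = 4 + 7 = 11)
Z(q, Q) = √(-1 + q)/4 (Z(q, Q) = √(q - 1)/4 = √(-1 + q)/4)
(-73*91)*Z(-6, a) = (-73*91)*(√(-1 - 6)/4) = -6643*√(-7)/4 = -6643*I*√7/4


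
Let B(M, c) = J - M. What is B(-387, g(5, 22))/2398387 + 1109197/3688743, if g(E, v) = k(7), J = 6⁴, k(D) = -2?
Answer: 2666491819708/8847033257541 ≈ 0.30140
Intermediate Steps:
J = 1296
g(E, v) = -2
B(M, c) = 1296 - M
B(-387, g(5, 22))/2398387 + 1109197/3688743 = (1296 - 1*(-387))/2398387 + 1109197/3688743 = (1296 + 387)*(1/2398387) + 1109197*(1/3688743) = 1683*(1/2398387) + 1109197/3688743 = 1683/2398387 + 1109197/3688743 = 2666491819708/8847033257541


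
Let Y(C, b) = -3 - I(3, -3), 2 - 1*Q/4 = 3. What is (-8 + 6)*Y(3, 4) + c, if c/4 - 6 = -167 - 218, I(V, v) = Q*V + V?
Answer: -1528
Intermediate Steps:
Q = -4 (Q = 8 - 4*3 = 8 - 12 = -4)
I(V, v) = -3*V (I(V, v) = -4*V + V = -3*V)
c = -1516 (c = 24 + 4*(-167 - 218) = 24 + 4*(-385) = 24 - 1540 = -1516)
Y(C, b) = 6 (Y(C, b) = -3 - (-3)*3 = -3 - 1*(-9) = -3 + 9 = 6)
(-8 + 6)*Y(3, 4) + c = (-8 + 6)*6 - 1516 = -2*6 - 1516 = -12 - 1516 = -1528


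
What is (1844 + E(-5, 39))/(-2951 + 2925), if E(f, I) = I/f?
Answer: -9181/130 ≈ -70.623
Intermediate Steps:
(1844 + E(-5, 39))/(-2951 + 2925) = (1844 + 39/(-5))/(-2951 + 2925) = (1844 + 39*(-⅕))/(-26) = (1844 - 39/5)*(-1/26) = (9181/5)*(-1/26) = -9181/130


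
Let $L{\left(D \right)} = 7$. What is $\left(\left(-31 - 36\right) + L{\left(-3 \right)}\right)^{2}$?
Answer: $3600$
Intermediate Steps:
$\left(\left(-31 - 36\right) + L{\left(-3 \right)}\right)^{2} = \left(\left(-31 - 36\right) + 7\right)^{2} = \left(-67 + 7\right)^{2} = \left(-60\right)^{2} = 3600$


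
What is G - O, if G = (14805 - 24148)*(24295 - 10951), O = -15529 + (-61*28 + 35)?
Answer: -124655790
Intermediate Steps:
O = -17202 (O = -15529 + (-1708 + 35) = -15529 - 1673 = -17202)
G = -124672992 (G = -9343*13344 = -124672992)
G - O = -124672992 - 1*(-17202) = -124672992 + 17202 = -124655790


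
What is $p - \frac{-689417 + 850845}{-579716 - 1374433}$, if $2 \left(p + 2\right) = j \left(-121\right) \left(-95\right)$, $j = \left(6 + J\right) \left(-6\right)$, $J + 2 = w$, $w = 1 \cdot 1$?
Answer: $- \frac{336947888195}{1954149} \approx -1.7243 \cdot 10^{5}$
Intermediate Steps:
$w = 1$
$J = -1$ ($J = -2 + 1 = -1$)
$j = -30$ ($j = \left(6 - 1\right) \left(-6\right) = 5 \left(-6\right) = -30$)
$p = -172427$ ($p = -2 + \frac{\left(-30\right) \left(-121\right) \left(-95\right)}{2} = -2 + \frac{3630 \left(-95\right)}{2} = -2 + \frac{1}{2} \left(-344850\right) = -2 - 172425 = -172427$)
$p - \frac{-689417 + 850845}{-579716 - 1374433} = -172427 - \frac{-689417 + 850845}{-579716 - 1374433} = -172427 - \frac{161428}{-1954149} = -172427 - 161428 \left(- \frac{1}{1954149}\right) = -172427 - - \frac{161428}{1954149} = -172427 + \frac{161428}{1954149} = - \frac{336947888195}{1954149}$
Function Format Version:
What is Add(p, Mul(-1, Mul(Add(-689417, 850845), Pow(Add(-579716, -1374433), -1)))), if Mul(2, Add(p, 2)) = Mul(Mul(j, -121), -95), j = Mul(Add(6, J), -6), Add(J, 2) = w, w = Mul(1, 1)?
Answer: Rational(-336947888195, 1954149) ≈ -1.7243e+5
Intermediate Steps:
w = 1
J = -1 (J = Add(-2, 1) = -1)
j = -30 (j = Mul(Add(6, -1), -6) = Mul(5, -6) = -30)
p = -172427 (p = Add(-2, Mul(Rational(1, 2), Mul(Mul(-30, -121), -95))) = Add(-2, Mul(Rational(1, 2), Mul(3630, -95))) = Add(-2, Mul(Rational(1, 2), -344850)) = Add(-2, -172425) = -172427)
Add(p, Mul(-1, Mul(Add(-689417, 850845), Pow(Add(-579716, -1374433), -1)))) = Add(-172427, Mul(-1, Mul(Add(-689417, 850845), Pow(Add(-579716, -1374433), -1)))) = Add(-172427, Mul(-1, Mul(161428, Pow(-1954149, -1)))) = Add(-172427, Mul(-1, Mul(161428, Rational(-1, 1954149)))) = Add(-172427, Mul(-1, Rational(-161428, 1954149))) = Add(-172427, Rational(161428, 1954149)) = Rational(-336947888195, 1954149)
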